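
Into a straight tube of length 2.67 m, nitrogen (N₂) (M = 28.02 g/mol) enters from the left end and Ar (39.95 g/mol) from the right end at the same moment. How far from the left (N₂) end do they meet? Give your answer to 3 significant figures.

Graham's law gives d_N₂/d_Ar = rate_N₂/rate_Ar = √(M_Ar/M_N₂) = √(39.95/28.02) = 1.194.
With d_N₂ + d_Ar = 2.67 m, d_Ar = 2.67/(1 + 1.194) = 1.217 m.
d_N₂ = 2.67 − 1.217 = 1.45 m.

1.45 m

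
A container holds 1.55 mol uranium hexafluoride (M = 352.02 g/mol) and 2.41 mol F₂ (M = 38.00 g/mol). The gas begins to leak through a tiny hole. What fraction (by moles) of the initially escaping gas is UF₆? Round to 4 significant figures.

Effusion rate of each component ∝ n_i/√M_i (partial pressure × 1/√M).
x_UF₆(eff) = (n_UF₆/√M_UF₆) / (n_UF₆/√M_UF₆ + n_F₂/√M_F₂)
= (1.55/√352.02) / (1.55/√352.02 + 2.41/√38.00) = 0.08261/(0.08261 + 0.3910) = 0.1744.

0.1744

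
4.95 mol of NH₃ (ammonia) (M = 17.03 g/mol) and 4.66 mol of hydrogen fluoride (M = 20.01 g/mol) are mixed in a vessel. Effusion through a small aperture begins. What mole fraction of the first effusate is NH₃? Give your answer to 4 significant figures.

Effusion rate of each component ∝ n_i/√M_i (partial pressure × 1/√M).
So x_NH₃ in the escaping gas = (n_NH₃/√M_NH₃) / Σ(n_i/√M_i)
= (4.95/√17.03) / (4.95/√17.03 + 4.66/√20.01) = 1.199/(1.199 + 1.042) = 0.5352.

0.5352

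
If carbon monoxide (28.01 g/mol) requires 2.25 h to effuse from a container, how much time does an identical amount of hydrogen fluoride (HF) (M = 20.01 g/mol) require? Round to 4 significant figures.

1.902 h

Since effusion rate ∝ 1/√M, t_HF/t_CO = √(M_HF/M_CO) = √(20.01/28.01) = √0.7144 = 0.8452.
So the time for HF is 2.25 × 0.8452 = 1.902 h.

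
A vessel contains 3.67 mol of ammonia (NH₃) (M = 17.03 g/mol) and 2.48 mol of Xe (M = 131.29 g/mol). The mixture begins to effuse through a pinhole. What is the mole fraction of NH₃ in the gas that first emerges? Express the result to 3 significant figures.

0.804

Rate_i ∝ x_i/√M_i (Graham's law weighted by mole fraction), so the effusate composition follows n_i/√M_i.
Mole fraction of NH₃ in the effusate = (n_NH₃/√M_NH₃) / (n_NH₃/√M_NH₃ + n_Xe/√M_Xe)
= (3.67/√17.03) / (3.67/√17.03 + 2.48/√131.29) = 0.8893/(0.8893 + 0.2164) = 0.804.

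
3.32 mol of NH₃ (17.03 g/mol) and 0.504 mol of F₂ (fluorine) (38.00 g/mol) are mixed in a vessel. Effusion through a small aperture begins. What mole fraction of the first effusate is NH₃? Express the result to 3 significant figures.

0.908

Rate_i ∝ x_i/√M_i (Graham's law weighted by mole fraction), so the effusate composition follows n_i/√M_i.
So x_NH₃ in the escaping gas = (n_NH₃/√M_NH₃) / Σ(n_i/√M_i)
= (3.32/√17.03) / (3.32/√17.03 + 0.504/√38.00) = 0.8045/(0.8045 + 0.08176) = 0.908.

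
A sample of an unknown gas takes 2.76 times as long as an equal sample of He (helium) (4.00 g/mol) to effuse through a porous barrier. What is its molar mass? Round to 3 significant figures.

Graham's law gives t_X/t_He = √(M_X/M_He).
2.76 = √(M_X/4.00)
M_X = 4.00 × 2.76² = 4.00 × 7.618 = 30.5 g/mol

30.5 g/mol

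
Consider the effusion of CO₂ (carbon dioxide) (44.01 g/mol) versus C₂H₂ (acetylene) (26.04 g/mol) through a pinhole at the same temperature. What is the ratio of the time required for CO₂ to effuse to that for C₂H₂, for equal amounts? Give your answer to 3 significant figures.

Using Graham's law: t_CO₂/t_C₂H₂ = √(M_CO₂/M_C₂H₂) = √(44.01/26.04) = √1.690 = 1.30.

1.30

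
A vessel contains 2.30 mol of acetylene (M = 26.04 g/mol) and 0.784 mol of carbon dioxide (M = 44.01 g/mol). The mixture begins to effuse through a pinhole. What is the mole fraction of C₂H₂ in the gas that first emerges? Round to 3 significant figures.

0.792

The effusion rate of species i is ∝ p_i/√M_i ∝ n_i/√M_i.
x_C₂H₂(eff) = (n_C₂H₂/√M_C₂H₂) / (n_C₂H₂/√M_C₂H₂ + n_CO₂/√M_CO₂)
= (2.30/√26.04) / (2.30/√26.04 + 0.784/√44.01) = 0.4507/(0.4507 + 0.1182) = 0.792.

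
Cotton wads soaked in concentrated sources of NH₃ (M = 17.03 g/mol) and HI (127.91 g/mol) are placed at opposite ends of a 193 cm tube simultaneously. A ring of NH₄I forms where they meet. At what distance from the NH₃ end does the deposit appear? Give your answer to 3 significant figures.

141 cm

Distances travelled in equal time are proportional to diffusion rates, so d_NH₃/d_HI = √(M_HI/M_NH₃) = √(127.91/17.03) = 2.741.
With d_NH₃ + d_HI = 193 cm, d_HI = 193/(1 + 2.741) = 51.60 cm.
d_NH₃ = 193 − 51.60 = 141 cm.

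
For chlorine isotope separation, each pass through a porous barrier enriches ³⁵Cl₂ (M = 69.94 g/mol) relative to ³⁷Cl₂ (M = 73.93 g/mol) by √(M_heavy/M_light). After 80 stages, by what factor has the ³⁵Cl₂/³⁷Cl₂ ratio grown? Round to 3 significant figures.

9.20

Overall factor = α^80 with α = √(73.93/69.94), i.e. (73.93/69.94)^(80/2).
= 1.05705^40 = 9.20.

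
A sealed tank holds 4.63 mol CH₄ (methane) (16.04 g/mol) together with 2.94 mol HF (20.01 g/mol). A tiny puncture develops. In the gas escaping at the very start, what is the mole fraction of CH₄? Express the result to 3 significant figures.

Rate_i ∝ x_i/√M_i (Graham's law weighted by mole fraction), so the effusate composition follows n_i/√M_i.
Mole fraction of CH₄ in the effusate = (n_CH₄/√M_CH₄) / (n_CH₄/√M_CH₄ + n_HF/√M_HF)
= (4.63/√16.04) / (4.63/√16.04 + 2.94/√20.01) = 1.156/(1.156 + 0.6572) = 0.638.

0.638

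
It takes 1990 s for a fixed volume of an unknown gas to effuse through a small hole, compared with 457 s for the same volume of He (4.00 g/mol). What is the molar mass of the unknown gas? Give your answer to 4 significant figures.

75.85 g/mol

Graham's law gives t_X/t_He = √(M_X/M_He).
1990/457 = 4.354 = √(M_X/4.00)
M_X = 4.00 × 4.354² = 4.00 × 18.96 = 75.85 g/mol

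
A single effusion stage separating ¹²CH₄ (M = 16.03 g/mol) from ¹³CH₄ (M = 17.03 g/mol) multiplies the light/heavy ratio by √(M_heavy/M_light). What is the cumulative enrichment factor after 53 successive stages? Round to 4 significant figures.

After 53 stages the ratio has grown by (√(17.03/16.03))^53 = (17.03/16.03)^(53/2).
= 1.06238^(53/2) = 4.971.

4.971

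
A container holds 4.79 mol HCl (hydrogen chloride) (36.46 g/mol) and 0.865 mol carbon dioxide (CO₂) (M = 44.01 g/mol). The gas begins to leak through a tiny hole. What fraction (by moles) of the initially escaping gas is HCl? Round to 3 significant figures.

The effusion rate of species i is ∝ p_i/√M_i ∝ n_i/√M_i.
Mole fraction of HCl in the effusate = (n_HCl/√M_HCl) / (n_HCl/√M_HCl + n_CO₂/√M_CO₂)
= (4.79/√36.46) / (4.79/√36.46 + 0.865/√44.01) = 0.7933/(0.7933 + 0.1304) = 0.859.

0.859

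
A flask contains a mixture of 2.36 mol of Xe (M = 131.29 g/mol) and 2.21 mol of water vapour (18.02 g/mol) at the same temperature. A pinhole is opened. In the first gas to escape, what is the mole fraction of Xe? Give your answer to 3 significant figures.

The effusion rate of species i is ∝ p_i/√M_i ∝ n_i/√M_i.
x_Xe(eff) = (n_Xe/√M_Xe) / (n_Xe/√M_Xe + n_H₂O/√M_H₂O)
= (2.36/√131.29) / (2.36/√131.29 + 2.21/√18.02) = 0.2060/(0.2060 + 0.5206) = 0.283.

0.283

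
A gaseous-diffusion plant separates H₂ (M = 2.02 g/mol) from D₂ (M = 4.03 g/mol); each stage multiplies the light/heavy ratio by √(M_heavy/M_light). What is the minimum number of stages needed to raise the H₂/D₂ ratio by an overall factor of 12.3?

8

With α = √(4.03/2.02) per stage, ln α = ½ ln(1.99505) = 0.3453.
Need α^N ≥ 12.3 ⇒ N ≥ ln(12.3) / ln α = 2.510 / 0.3453 = 7.27.
So at least 8 stages are needed.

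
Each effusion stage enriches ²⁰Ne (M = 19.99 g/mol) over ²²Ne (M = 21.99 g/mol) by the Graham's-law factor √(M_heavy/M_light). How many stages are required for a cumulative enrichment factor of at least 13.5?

Single-stage factor α = √(21.99/19.99), so ln α = ½ ln(1.10005) = 0.04768.
Need α^N ≥ 13.5 ⇒ N ≥ ln(13.5) / ln α = 2.603 / 0.04768 = 54.59.
Minimum whole number of stages: N = 55.

55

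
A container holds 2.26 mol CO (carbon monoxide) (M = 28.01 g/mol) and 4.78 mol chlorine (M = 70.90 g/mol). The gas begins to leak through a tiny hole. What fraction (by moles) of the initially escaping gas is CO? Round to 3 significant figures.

0.429

Effusion rate of each component ∝ n_i/√M_i (partial pressure × 1/√M).
x_CO(eff) = (n_CO/√M_CO) / (n_CO/√M_CO + n_Cl₂/√M_Cl₂)
= (2.26/√28.01) / (2.26/√28.01 + 4.78/√70.90) = 0.4270/(0.4270 + 0.5677) = 0.429.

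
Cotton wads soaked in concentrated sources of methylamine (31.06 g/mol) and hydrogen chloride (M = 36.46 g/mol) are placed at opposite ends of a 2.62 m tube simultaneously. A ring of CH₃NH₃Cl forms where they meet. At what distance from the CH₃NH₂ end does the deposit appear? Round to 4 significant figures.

1.362 m

Graham's law gives d_CH₃NH₂/d_HCl = rate_CH₃NH₂/rate_HCl = √(M_HCl/M_CH₃NH₂) = √(36.46/31.06) = 1.083.
With d_CH₃NH₂ + d_HCl = 2.62 m, d_HCl = 2.62/(1 + 1.083) = 1.258 m.
d_CH₃NH₂ = 2.62 − 1.258 = 1.362 m.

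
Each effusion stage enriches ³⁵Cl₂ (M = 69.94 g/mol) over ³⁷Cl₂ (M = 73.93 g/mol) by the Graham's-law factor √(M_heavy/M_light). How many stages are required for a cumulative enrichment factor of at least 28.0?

121

Single-stage factor α = √(73.93/69.94), so ln α = ½ ln(1.05705) = 0.02774.
Need α^N ≥ 28.0 ⇒ N ≥ ln(28.0) / ln α = 3.332 / 0.02774 = 120.12.
Rounding up, N = 121 stages.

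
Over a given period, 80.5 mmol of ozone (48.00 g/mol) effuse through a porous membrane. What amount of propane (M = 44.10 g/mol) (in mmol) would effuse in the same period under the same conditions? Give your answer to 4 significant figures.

83.98 mmol

Since effusion rate ∝ 1/√M, rate_C₃H₈/rate_O₃ = √(M_O₃/M_C₃H₈) = √(48.00/44.10) = √1.088 = 1.043.
So the amount for C₃H₈ is 80.5 × 1.043 = 83.98 mmol.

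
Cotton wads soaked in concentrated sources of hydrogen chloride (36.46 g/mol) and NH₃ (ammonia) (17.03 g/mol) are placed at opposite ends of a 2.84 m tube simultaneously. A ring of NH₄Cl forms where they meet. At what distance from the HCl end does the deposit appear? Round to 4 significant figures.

1.153 m

Graham's law gives d_HCl/d_NH₃ = rate_HCl/rate_NH₃ = √(M_NH₃/M_HCl) = √(17.03/36.46) = 0.6834.
With d_HCl + d_NH₃ = 2.84 m, d_NH₃ = 2.84/(1 + 0.6834) = 1.687 m.
d_HCl = 2.84 − 1.687 = 1.153 m.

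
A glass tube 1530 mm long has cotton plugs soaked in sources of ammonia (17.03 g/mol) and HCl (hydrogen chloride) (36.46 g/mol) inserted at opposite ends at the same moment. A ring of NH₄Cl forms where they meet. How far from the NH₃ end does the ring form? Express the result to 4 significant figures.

908.9 mm

Distances travelled in equal time are proportional to diffusion rates, so d_NH₃/d_HCl = √(M_HCl/M_NH₃) = √(36.46/17.03) = 1.463.
With d_NH₃ + d_HCl = 1530 mm, d_HCl = 1530/(1 + 1.463) = 621.1 mm.
d_NH₃ = 1530 − 621.1 = 908.9 mm.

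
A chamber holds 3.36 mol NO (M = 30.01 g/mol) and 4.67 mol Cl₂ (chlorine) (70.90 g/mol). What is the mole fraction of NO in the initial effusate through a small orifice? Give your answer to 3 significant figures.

0.525

Rate_i ∝ x_i/√M_i (Graham's law weighted by mole fraction), so the effusate composition follows n_i/√M_i.
So x_NO in the escaping gas = (n_NO/√M_NO) / Σ(n_i/√M_i)
= (3.36/√30.01) / (3.36/√30.01 + 4.67/√70.90) = 0.6133/(0.6133 + 0.5546) = 0.525.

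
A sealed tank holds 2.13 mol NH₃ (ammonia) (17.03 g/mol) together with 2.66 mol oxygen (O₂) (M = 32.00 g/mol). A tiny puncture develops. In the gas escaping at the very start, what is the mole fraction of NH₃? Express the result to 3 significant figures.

0.523

Each component's effusion rate ∝ (its partial pressure)·(1/√M) ∝ n_i/√M_i.
x_NH₃(eff) = (n_NH₃/√M_NH₃) / (n_NH₃/√M_NH₃ + n_O₂/√M_O₂)
= (2.13/√17.03) / (2.13/√17.03 + 2.66/√32.00) = 0.5161/(0.5161 + 0.4702) = 0.523.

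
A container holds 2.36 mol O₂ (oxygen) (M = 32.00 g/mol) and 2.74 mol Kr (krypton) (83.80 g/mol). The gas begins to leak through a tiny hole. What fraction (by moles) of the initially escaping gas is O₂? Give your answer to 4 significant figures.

Rate_i ∝ x_i/√M_i (Graham's law weighted by mole fraction), so the effusate composition follows n_i/√M_i.
Mole fraction of O₂ in the effusate = (n_O₂/√M_O₂) / (n_O₂/√M_O₂ + n_Kr/√M_Kr)
= (2.36/√32.00) / (2.36/√32.00 + 2.74/√83.80) = 0.4172/(0.4172 + 0.2993) = 0.5823.

0.5823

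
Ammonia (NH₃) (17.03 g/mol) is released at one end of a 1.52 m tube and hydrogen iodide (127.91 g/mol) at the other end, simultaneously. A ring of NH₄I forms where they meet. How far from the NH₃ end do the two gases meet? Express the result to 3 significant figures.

Distances travelled in equal time are proportional to diffusion rates, so d_NH₃/d_HI = √(M_HI/M_NH₃) = √(127.91/17.03) = 2.741.
With d_NH₃ + d_HI = 1.52 m, d_HI = 1.52/(1 + 2.741) = 0.4064 m.
d_NH₃ = 1.52 − 0.4064 = 1.11 m.

1.11 m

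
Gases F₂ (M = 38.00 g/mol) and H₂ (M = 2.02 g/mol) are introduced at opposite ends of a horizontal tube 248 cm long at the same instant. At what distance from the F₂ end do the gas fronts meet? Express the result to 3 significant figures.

In equal time, each gas travels a distance ∝ its rate ∝ 1/√M, so d_F₂/d_H₂ = √(M_H₂/M_F₂) = √(2.02/38.00) = 0.2306.
With d_F₂ + d_H₂ = 248 cm, d_H₂ = 248/(1 + 0.2306) = 201.5 cm.
d_F₂ = 248 − 201.5 = 46.5 cm.

46.5 cm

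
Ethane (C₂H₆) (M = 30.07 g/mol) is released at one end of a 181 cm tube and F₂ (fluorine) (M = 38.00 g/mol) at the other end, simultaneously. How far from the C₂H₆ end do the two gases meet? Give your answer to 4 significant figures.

95.79 cm

Graham's law gives d_C₂H₆/d_F₂ = rate_C₂H₆/rate_F₂ = √(M_F₂/M_C₂H₆) = √(38.00/30.07) = 1.124.
With d_C₂H₆ + d_F₂ = 181 cm, d_F₂ = 181/(1 + 1.124) = 85.21 cm.
d_C₂H₆ = 181 − 85.21 = 95.79 cm.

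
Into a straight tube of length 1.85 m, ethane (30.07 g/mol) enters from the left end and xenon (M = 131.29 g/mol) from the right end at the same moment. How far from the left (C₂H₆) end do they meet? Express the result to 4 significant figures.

1.251 m

The fronts meet when d_C₂H₆ + d_Xe = L with d_C₂H₆/d_Xe = √(M_Xe/M_C₂H₆) (Graham's law). Here √(M_Xe/M_C₂H₆) = √(131.29/30.07) = 2.090.
With d_C₂H₆ + d_Xe = 1.85 m, d_Xe = 1.85/(1 + 2.090) = 0.5988 m.
d_C₂H₆ = 1.85 − 0.5988 = 1.251 m.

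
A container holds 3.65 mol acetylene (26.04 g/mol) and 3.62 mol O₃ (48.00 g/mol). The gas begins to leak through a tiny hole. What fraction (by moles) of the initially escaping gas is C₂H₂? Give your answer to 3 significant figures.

Each component's effusion rate ∝ (its partial pressure)·(1/√M) ∝ n_i/√M_i.
Mole fraction of C₂H₂ in the effusate = (n_C₂H₂/√M_C₂H₂) / (n_C₂H₂/√M_C₂H₂ + n_O₃/√M_O₃)
= (3.65/√26.04) / (3.65/√26.04 + 3.62/√48.00) = 0.7153/(0.7153 + 0.5225) = 0.578.

0.578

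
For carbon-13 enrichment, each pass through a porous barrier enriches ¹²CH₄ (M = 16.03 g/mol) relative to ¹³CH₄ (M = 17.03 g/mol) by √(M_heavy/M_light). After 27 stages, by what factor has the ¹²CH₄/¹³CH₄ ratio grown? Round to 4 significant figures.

2.264

The single-stage factor is √(M_heavy/M_light), so 27 stages give [√(17.03/16.03)]^27 = (17.03/16.03)^(27/2).
= 1.06238^(27/2) = 2.264.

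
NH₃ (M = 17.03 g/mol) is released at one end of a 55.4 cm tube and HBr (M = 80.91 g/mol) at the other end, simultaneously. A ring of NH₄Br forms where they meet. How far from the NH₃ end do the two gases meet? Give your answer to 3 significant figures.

Distances travelled in equal time are proportional to diffusion rates, so d_NH₃/d_HBr = √(M_HBr/M_NH₃) = √(80.91/17.03) = 2.180.
With d_NH₃ + d_HBr = 55.4 cm, d_HBr = 55.4/(1 + 2.180) = 17.42 cm.
d_NH₃ = 55.4 − 17.42 = 38.0 cm.

38.0 cm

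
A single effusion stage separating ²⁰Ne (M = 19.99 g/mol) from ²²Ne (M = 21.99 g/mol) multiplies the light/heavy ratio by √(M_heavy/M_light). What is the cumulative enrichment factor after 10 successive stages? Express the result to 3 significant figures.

After 10 stages the ratio has grown by (√(21.99/19.99))^10 = (21.99/19.99)^(10/2).
= 1.10005^5 = 1.61.

1.61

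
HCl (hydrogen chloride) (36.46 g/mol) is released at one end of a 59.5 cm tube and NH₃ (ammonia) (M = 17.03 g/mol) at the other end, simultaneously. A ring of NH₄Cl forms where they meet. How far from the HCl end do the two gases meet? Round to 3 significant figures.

Distances travelled in equal time are proportional to diffusion rates, so d_HCl/d_NH₃ = √(M_NH₃/M_HCl) = √(17.03/36.46) = 0.6834.
With d_HCl + d_NH₃ = 59.5 cm, d_NH₃ = 59.5/(1 + 0.6834) = 35.34 cm.
d_HCl = 59.5 − 35.34 = 24.2 cm.

24.2 cm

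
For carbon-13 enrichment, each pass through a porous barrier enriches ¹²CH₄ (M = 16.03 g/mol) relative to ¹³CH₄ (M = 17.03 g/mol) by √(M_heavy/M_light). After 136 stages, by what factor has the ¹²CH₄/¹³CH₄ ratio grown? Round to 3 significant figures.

Each stage multiplies the ratio by α = √(17.03/16.03), so after 136 stages the overall factor is α^136 = (17.03/16.03)^(136/2).
= 1.06238^68 = 61.3.

61.3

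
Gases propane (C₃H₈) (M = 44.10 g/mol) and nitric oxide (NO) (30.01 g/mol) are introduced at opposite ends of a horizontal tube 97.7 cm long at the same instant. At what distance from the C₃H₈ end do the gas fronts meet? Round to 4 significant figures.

44.16 cm

In equal time, each gas travels a distance ∝ its rate ∝ 1/√M, so d_C₃H₈/d_NO = √(M_NO/M_C₃H₈) = √(30.01/44.10) = 0.8249.
With d_C₃H₈ + d_NO = 97.7 cm, d_NO = 97.7/(1 + 0.8249) = 53.54 cm.
d_C₃H₈ = 97.7 − 53.54 = 44.16 cm.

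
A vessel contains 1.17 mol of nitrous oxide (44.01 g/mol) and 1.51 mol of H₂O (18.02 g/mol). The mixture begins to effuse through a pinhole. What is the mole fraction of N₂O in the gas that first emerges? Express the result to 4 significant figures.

0.3315

Effusion rate of each component ∝ n_i/√M_i (partial pressure × 1/√M).
So x_N₂O in the escaping gas = (n_N₂O/√M_N₂O) / Σ(n_i/√M_i)
= (1.17/√44.01) / (1.17/√44.01 + 1.51/√18.02) = 0.1764/(0.1764 + 0.3557) = 0.3315.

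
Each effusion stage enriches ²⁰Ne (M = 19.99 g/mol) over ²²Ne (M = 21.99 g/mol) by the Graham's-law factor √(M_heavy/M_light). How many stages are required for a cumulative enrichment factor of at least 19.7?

Single-stage factor α = √(21.99/19.99), so ln α = ½ ln(1.10005) = 0.04768.
Need α^N ≥ 19.7 ⇒ N ≥ ln(19.7) / ln α = 2.981 / 0.04768 = 62.52.
So at least 63 stages are needed.

63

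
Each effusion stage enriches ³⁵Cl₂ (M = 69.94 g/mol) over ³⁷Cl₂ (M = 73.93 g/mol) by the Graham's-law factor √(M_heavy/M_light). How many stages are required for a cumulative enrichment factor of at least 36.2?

130

Per stage α = (73.93/69.94)^(1/2) = 1.05705^0.5, giving ln α = 0.02774.
Need α^N ≥ 36.2 ⇒ N ≥ ln(36.2) / ln α = 3.589 / 0.02774 = 129.38.
So at least 130 stages are needed.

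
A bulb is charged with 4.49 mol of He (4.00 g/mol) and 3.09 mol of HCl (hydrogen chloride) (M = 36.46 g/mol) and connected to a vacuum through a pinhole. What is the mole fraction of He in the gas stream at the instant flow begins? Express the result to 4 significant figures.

0.8144

Each component's effusion rate ∝ (its partial pressure)·(1/√M) ∝ n_i/√M_i.
Mole fraction of He in the effusate = (n_He/√M_He) / (n_He/√M_He + n_HCl/√M_HCl)
= (4.49/√4.00) / (4.49/√4.00 + 3.09/√36.46) = 2.245/(2.245 + 0.5117) = 0.8144.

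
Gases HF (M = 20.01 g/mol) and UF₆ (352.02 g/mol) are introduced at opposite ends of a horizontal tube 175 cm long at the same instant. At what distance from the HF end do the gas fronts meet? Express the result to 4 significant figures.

141.3 cm

Distances travelled in equal time are proportional to diffusion rates, so d_HF/d_UF₆ = √(M_UF₆/M_HF) = √(352.02/20.01) = 4.194.
With d_HF + d_UF₆ = 175 cm, d_UF₆ = 175/(1 + 4.194) = 33.69 cm.
d_HF = 175 − 33.69 = 141.3 cm.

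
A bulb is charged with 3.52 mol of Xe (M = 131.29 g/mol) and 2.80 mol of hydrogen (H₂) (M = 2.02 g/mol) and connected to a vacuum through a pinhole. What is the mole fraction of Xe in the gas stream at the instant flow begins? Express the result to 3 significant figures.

Each component's effusion rate ∝ (its partial pressure)·(1/√M) ∝ n_i/√M_i.
x_Xe(eff) = (n_Xe/√M_Xe) / (n_Xe/√M_Xe + n_H₂/√M_H₂)
= (3.52/√131.29) / (3.52/√131.29 + 2.80/√2.02) = 0.3072/(0.3072 + 1.970) = 0.135.

0.135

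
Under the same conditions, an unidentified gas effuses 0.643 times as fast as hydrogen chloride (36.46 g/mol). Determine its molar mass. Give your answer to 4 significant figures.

From Graham's law, rate_X/rate_HCl = √(M_HCl/M_X).
0.643 = √(36.46/M_X)
M_X = 36.46 / 0.643² = 36.46 / 0.4134 = 88.18 g/mol

88.18 g/mol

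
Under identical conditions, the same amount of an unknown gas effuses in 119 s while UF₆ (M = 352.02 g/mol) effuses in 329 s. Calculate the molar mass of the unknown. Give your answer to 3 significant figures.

From Graham's law, t_X/t_UF₆ = √(M_X/M_UF₆).
119/329 = 0.3617 = √(M_X/352.02)
M_X = 352.02 × 0.3617² = 352.02 × 0.1308 = 46.1 g/mol

46.1 g/mol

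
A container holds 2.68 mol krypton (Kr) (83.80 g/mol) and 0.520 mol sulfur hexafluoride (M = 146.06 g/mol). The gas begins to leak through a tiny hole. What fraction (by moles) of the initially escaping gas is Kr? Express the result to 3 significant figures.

0.872

The effusion rate of species i is ∝ p_i/√M_i ∝ n_i/√M_i.
Mole fraction of Kr in the effusate = (n_Kr/√M_Kr) / (n_Kr/√M_Kr + n_SF₆/√M_SF₆)
= (2.68/√83.80) / (2.68/√83.80 + 0.520/√146.06) = 0.2928/(0.2928 + 0.04303) = 0.872.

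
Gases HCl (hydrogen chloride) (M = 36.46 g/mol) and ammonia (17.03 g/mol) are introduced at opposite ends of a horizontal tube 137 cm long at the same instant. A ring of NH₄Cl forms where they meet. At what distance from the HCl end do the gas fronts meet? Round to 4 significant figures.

Graham's law gives d_HCl/d_NH₃ = rate_HCl/rate_NH₃ = √(M_NH₃/M_HCl) = √(17.03/36.46) = 0.6834.
With d_HCl + d_NH₃ = 137 cm, d_NH₃ = 137/(1 + 0.6834) = 81.38 cm.
d_HCl = 137 − 81.38 = 55.62 cm.

55.62 cm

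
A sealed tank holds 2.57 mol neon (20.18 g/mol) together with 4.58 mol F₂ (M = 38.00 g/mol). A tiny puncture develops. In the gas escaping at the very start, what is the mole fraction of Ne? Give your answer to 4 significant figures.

The effusion rate of species i is ∝ p_i/√M_i ∝ n_i/√M_i.
So x_Ne in the escaping gas = (n_Ne/√M_Ne) / Σ(n_i/√M_i)
= (2.57/√20.18) / (2.57/√20.18 + 4.58/√38.00) = 0.5721/(0.5721 + 0.7430) = 0.4350.

0.4350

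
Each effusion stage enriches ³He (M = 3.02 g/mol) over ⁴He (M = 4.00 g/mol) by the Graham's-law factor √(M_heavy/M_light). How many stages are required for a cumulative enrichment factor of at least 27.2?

Single-stage factor α = √(4.00/3.02), so ln α = ½ ln(1.32450) = 0.1405.
Need α^N ≥ 27.2 ⇒ N ≥ ln(27.2) / ln α = 3.303 / 0.1405 = 23.51.
Rounding up, N = 24 stages.

24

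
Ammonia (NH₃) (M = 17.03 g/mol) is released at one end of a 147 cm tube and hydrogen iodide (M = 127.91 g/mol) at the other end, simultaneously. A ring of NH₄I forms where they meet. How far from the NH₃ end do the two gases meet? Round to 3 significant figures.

Distances travelled in equal time are proportional to diffusion rates, so d_NH₃/d_HI = √(M_HI/M_NH₃) = √(127.91/17.03) = 2.741.
With d_NH₃ + d_HI = 147 cm, d_HI = 147/(1 + 2.741) = 39.30 cm.
d_NH₃ = 147 − 39.30 = 108 cm.

108 cm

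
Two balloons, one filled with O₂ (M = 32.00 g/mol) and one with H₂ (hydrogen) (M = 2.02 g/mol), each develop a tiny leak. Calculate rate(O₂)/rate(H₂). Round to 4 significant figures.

0.2512

Using Graham's law: rate_O₂/rate_H₂ = √(M_H₂/M_O₂) = √(2.02/32.00) = √0.06313 = 0.2512.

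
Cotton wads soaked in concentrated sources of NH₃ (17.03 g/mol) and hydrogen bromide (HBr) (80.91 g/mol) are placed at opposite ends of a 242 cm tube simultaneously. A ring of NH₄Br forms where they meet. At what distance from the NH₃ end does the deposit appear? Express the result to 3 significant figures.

Graham's law gives d_NH₃/d_HBr = rate_NH₃/rate_HBr = √(M_HBr/M_NH₃) = √(80.91/17.03) = 2.180.
With d_NH₃ + d_HBr = 242 cm, d_HBr = 242/(1 + 2.180) = 76.11 cm.
d_NH₃ = 242 − 76.11 = 166 cm.

166 cm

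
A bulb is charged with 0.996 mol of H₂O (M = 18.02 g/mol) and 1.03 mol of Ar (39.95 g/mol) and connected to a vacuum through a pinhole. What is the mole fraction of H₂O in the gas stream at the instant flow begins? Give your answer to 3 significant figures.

0.590

Effusion rate of each component ∝ n_i/√M_i (partial pressure × 1/√M).
Mole fraction of H₂O in the effusate = (n_H₂O/√M_H₂O) / (n_H₂O/√M_H₂O + n_Ar/√M_Ar)
= (0.996/√18.02) / (0.996/√18.02 + 1.03/√39.95) = 0.2346/(0.2346 + 0.1630) = 0.590.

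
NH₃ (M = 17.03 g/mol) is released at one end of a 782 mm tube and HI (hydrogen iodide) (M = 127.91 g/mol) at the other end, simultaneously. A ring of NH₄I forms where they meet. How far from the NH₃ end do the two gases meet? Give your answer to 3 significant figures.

The fronts meet when d_NH₃ + d_HI = L with d_NH₃/d_HI = √(M_HI/M_NH₃) (Graham's law). Here √(M_HI/M_NH₃) = √(127.91/17.03) = 2.741.
With d_NH₃ + d_HI = 782 mm, d_HI = 782/(1 + 2.741) = 209.1 mm.
d_NH₃ = 782 − 209.1 = 573 mm.

573 mm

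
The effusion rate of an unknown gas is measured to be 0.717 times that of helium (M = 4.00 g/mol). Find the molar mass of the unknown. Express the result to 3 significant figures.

Using Graham's law: rate_X/rate_He = √(M_He/M_X).
0.717 = √(4.00/M_X)
M_X = 4.00 / 0.717² = 4.00 / 0.5141 = 7.78 g/mol

7.78 g/mol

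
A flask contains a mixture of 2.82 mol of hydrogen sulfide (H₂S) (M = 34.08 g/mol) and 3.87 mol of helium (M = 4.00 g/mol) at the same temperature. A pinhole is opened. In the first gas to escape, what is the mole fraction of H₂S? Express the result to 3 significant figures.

0.200

The effusion rate of species i is ∝ p_i/√M_i ∝ n_i/√M_i.
So x_H₂S in the escaping gas = (n_H₂S/√M_H₂S) / Σ(n_i/√M_i)
= (2.82/√34.08) / (2.82/√34.08 + 3.87/√4.00) = 0.4831/(0.4831 + 1.935) = 0.200.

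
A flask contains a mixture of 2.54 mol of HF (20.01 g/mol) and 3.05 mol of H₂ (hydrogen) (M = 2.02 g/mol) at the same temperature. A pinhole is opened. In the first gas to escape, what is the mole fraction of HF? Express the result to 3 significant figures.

The effusion rate of species i is ∝ p_i/√M_i ∝ n_i/√M_i.
So x_HF in the escaping gas = (n_HF/√M_HF) / Σ(n_i/√M_i)
= (2.54/√20.01) / (2.54/√20.01 + 3.05/√2.02) = 0.5678/(0.5678 + 2.146) = 0.209.

0.209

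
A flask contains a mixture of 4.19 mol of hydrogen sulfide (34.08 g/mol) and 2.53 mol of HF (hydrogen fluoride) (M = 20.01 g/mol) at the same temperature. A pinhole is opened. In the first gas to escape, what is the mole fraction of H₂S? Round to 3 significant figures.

0.559

Each component's effusion rate ∝ (its partial pressure)·(1/√M) ∝ n_i/√M_i.
x_H₂S(eff) = (n_H₂S/√M_H₂S) / (n_H₂S/√M_H₂S + n_HF/√M_HF)
= (4.19/√34.08) / (4.19/√34.08 + 2.53/√20.01) = 0.7177/(0.7177 + 0.5656) = 0.559.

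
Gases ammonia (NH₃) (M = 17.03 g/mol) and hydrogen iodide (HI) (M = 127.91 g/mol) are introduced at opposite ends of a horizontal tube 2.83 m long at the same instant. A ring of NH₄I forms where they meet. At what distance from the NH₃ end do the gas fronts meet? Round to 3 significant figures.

2.07 m

Graham's law gives d_NH₃/d_HI = rate_NH₃/rate_HI = √(M_HI/M_NH₃) = √(127.91/17.03) = 2.741.
With d_NH₃ + d_HI = 2.83 m, d_HI = 2.83/(1 + 2.741) = 0.7566 m.
d_NH₃ = 2.83 − 0.7566 = 2.07 m.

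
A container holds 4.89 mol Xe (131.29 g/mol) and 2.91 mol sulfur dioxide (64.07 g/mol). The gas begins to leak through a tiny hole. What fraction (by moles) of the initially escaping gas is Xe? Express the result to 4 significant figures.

0.5400

The effusion rate of species i is ∝ p_i/√M_i ∝ n_i/√M_i.
So x_Xe in the escaping gas = (n_Xe/√M_Xe) / Σ(n_i/√M_i)
= (4.89/√131.29) / (4.89/√131.29 + 2.91/√64.07) = 0.4268/(0.4268 + 0.3636) = 0.5400.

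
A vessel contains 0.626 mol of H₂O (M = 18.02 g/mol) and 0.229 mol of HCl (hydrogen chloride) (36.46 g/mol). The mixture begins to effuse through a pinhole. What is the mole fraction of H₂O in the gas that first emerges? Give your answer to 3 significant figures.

The effusion rate of species i is ∝ p_i/√M_i ∝ n_i/√M_i.
Mole fraction of H₂O in the effusate = (n_H₂O/√M_H₂O) / (n_H₂O/√M_H₂O + n_HCl/√M_HCl)
= (0.626/√18.02) / (0.626/√18.02 + 0.229/√36.46) = 0.1475/(0.1475 + 0.03793) = 0.795.

0.795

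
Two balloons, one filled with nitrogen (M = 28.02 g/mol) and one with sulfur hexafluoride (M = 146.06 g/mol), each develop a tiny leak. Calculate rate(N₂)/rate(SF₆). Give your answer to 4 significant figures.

2.283

Graham's law gives rate_N₂/rate_SF₆ = √(M_SF₆/M_N₂) = √(146.06/28.02) = √5.213 = 2.283.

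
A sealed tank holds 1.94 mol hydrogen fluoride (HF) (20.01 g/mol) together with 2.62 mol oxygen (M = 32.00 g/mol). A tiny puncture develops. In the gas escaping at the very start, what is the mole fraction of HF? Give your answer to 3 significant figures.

0.484

Each component's effusion rate ∝ (its partial pressure)·(1/√M) ∝ n_i/√M_i.
x_HF(eff) = (n_HF/√M_HF) / (n_HF/√M_HF + n_O₂/√M_O₂)
= (1.94/√20.01) / (1.94/√20.01 + 2.62/√32.00) = 0.4337/(0.4337 + 0.4632) = 0.484.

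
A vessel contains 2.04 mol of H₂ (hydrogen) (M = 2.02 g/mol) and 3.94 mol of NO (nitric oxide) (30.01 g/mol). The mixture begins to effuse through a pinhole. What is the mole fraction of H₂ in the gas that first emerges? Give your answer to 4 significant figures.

The effusion rate of species i is ∝ p_i/√M_i ∝ n_i/√M_i.
Mole fraction of H₂ in the effusate = (n_H₂/√M_H₂) / (n_H₂/√M_H₂ + n_NO/√M_NO)
= (2.04/√2.02) / (2.04/√2.02 + 3.94/√30.01) = 1.435/(1.435 + 0.7192) = 0.6662.

0.6662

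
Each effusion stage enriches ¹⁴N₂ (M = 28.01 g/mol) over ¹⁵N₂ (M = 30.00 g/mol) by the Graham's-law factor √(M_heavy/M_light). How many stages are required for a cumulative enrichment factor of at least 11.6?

Single-stage factor α = √(30.00/28.01), so ln α = ½ ln(1.07105) = 0.03432.
Need α^N ≥ 11.6 ⇒ N ≥ ln(11.6) / ln α = 2.451 / 0.03432 = 71.42.
Rounding up, N = 72 stages.

72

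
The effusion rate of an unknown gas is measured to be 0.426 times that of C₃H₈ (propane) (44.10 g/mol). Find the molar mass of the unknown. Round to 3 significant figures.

Since effusion rate ∝ 1/√M, rate_X/rate_C₃H₈ = √(M_C₃H₈/M_X).
0.426 = √(44.10/M_X)
M_X = 44.10 / 0.426² = 44.10 / 0.1815 = 243 g/mol

243 g/mol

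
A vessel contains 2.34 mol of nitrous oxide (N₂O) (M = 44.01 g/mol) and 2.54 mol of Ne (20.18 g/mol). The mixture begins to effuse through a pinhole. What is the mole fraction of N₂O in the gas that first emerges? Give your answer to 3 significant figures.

Each component's effusion rate ∝ (its partial pressure)·(1/√M) ∝ n_i/√M_i.
So x_N₂O in the escaping gas = (n_N₂O/√M_N₂O) / Σ(n_i/√M_i)
= (2.34/√44.01) / (2.34/√44.01 + 2.54/√20.18) = 0.3527/(0.3527 + 0.5654) = 0.384.

0.384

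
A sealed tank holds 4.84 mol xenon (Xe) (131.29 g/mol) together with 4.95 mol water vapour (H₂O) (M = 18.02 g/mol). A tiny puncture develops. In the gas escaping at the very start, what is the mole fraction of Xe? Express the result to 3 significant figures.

0.266

Each component's effusion rate ∝ (its partial pressure)·(1/√M) ∝ n_i/√M_i.
So x_Xe in the escaping gas = (n_Xe/√M_Xe) / Σ(n_i/√M_i)
= (4.84/√131.29) / (4.84/√131.29 + 4.95/√18.02) = 0.4224/(0.4224 + 1.166) = 0.266.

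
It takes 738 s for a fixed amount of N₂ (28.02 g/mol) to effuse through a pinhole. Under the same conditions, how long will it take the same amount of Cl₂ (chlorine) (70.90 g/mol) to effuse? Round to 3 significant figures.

1170 s

Since effusion rate ∝ 1/√M, t_Cl₂/t_N₂ = √(M_Cl₂/M_N₂) = √(70.90/28.02) = √2.530 = 1.591.
So the time for Cl₂ is 738 × 1.591 = 1170 s.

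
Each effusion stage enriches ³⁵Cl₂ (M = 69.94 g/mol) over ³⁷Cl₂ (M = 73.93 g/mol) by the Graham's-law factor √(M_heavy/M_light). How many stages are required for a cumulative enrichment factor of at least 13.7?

95

Single-stage factor α = √(73.93/69.94), so ln α = ½ ln(1.05705) = 0.02774.
Need α^N ≥ 13.7 ⇒ N ≥ ln(13.7) / ln α = 2.617 / 0.02774 = 94.35.
So at least 95 stages are needed.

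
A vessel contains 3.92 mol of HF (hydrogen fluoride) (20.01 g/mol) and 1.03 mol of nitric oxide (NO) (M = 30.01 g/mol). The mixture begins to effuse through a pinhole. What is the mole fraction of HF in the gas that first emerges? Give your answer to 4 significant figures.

Rate_i ∝ x_i/√M_i (Graham's law weighted by mole fraction), so the effusate composition follows n_i/√M_i.
Mole fraction of HF in the effusate = (n_HF/√M_HF) / (n_HF/√M_HF + n_NO/√M_NO)
= (3.92/√20.01) / (3.92/√20.01 + 1.03/√30.01) = 0.8763/(0.8763 + 0.1880) = 0.8233.

0.8233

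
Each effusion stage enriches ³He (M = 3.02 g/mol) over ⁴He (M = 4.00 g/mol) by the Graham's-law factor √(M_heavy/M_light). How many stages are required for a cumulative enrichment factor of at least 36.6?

Per stage α = (4.00/3.02)^(1/2) = 1.32450^0.5, giving ln α = 0.1405.
Need α^N ≥ 36.6 ⇒ N ≥ ln(36.6) / ln α = 3.600 / 0.1405 = 25.62.
Minimum whole number of stages: N = 26.

26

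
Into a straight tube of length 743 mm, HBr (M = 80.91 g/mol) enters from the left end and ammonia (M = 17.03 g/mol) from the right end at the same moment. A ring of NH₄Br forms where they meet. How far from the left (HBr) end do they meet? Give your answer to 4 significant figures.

233.7 mm

In equal time, each gas travels a distance ∝ its rate ∝ 1/√M, so d_HBr/d_NH₃ = √(M_NH₃/M_HBr) = √(17.03/80.91) = 0.4588.
With d_HBr + d_NH₃ = 743 mm, d_NH₃ = 743/(1 + 0.4588) = 509.3 mm.
d_HBr = 743 − 509.3 = 233.7 mm.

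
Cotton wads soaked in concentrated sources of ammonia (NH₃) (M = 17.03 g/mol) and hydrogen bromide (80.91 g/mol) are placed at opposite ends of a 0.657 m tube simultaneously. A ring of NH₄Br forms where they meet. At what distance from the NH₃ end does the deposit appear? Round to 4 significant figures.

Graham's law gives d_NH₃/d_HBr = rate_NH₃/rate_HBr = √(M_HBr/M_NH₃) = √(80.91/17.03) = 2.180.
With d_NH₃ + d_HBr = 0.657 m, d_HBr = 0.657/(1 + 2.180) = 0.2066 m.
d_NH₃ = 0.657 − 0.2066 = 0.4504 m.

0.4504 m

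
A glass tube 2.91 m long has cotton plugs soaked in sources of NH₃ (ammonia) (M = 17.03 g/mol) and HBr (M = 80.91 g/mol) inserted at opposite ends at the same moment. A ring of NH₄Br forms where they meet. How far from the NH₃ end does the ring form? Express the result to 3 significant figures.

The fronts meet when d_NH₃ + d_HBr = L with d_NH₃/d_HBr = √(M_HBr/M_NH₃) (Graham's law). Here √(M_HBr/M_NH₃) = √(80.91/17.03) = 2.180.
With d_NH₃ + d_HBr = 2.91 m, d_HBr = 2.91/(1 + 2.180) = 0.9152 m.
d_NH₃ = 2.91 − 0.9152 = 1.99 m.

1.99 m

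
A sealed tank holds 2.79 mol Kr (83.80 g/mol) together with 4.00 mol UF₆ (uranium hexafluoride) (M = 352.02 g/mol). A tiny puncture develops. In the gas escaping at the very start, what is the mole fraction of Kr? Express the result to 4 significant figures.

0.5884

The effusion rate of species i is ∝ p_i/√M_i ∝ n_i/√M_i.
Mole fraction of Kr in the effusate = (n_Kr/√M_Kr) / (n_Kr/√M_Kr + n_UF₆/√M_UF₆)
= (2.79/√83.80) / (2.79/√83.80 + 4.00/√352.02) = 0.3048/(0.3048 + 0.2132) = 0.5884.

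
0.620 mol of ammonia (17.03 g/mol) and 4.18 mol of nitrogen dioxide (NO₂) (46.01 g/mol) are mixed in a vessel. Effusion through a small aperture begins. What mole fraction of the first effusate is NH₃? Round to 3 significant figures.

0.196

Each component's effusion rate ∝ (its partial pressure)·(1/√M) ∝ n_i/√M_i.
So x_NH₃ in the escaping gas = (n_NH₃/√M_NH₃) / Σ(n_i/√M_i)
= (0.620/√17.03) / (0.620/√17.03 + 4.18/√46.01) = 0.1502/(0.1502 + 0.6162) = 0.196.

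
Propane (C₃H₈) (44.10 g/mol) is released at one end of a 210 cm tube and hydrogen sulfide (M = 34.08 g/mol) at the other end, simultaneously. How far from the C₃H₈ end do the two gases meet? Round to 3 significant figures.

98.2 cm

The fronts meet when d_C₃H₈ + d_H₂S = L with d_C₃H₈/d_H₂S = √(M_H₂S/M_C₃H₈) (Graham's law). Here √(M_H₂S/M_C₃H₈) = √(34.08/44.10) = 0.8791.
With d_C₃H₈ + d_H₂S = 210 cm, d_H₂S = 210/(1 + 0.8791) = 111.8 cm.
d_C₃H₈ = 210 − 111.8 = 98.2 cm.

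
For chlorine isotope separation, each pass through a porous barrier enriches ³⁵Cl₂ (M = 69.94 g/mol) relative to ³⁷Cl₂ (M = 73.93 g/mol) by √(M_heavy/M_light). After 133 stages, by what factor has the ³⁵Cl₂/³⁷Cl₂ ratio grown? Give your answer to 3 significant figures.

The single-stage factor is √(M_heavy/M_light), so 133 stages give [√(73.93/69.94)]^133 = (73.93/69.94)^(133/2).
= 1.05705^(133/2) = 40.0.

40.0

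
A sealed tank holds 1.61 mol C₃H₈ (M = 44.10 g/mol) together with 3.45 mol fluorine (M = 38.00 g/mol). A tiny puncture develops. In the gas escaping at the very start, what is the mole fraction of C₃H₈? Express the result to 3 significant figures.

0.302

Rate_i ∝ x_i/√M_i (Graham's law weighted by mole fraction), so the effusate composition follows n_i/√M_i.
So x_C₃H₈ in the escaping gas = (n_C₃H₈/√M_C₃H₈) / Σ(n_i/√M_i)
= (1.61/√44.10) / (1.61/√44.10 + 3.45/√38.00) = 0.2424/(0.2424 + 0.5597) = 0.302.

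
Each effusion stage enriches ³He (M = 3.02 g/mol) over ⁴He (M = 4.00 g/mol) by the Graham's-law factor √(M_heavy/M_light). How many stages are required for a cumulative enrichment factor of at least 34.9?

26

Per stage α = (4.00/3.02)^(1/2) = 1.32450^0.5, giving ln α = 0.1405.
Need α^N ≥ 34.9 ⇒ N ≥ ln(34.9) / ln α = 3.552 / 0.1405 = 25.28.
Minimum whole number of stages: N = 26.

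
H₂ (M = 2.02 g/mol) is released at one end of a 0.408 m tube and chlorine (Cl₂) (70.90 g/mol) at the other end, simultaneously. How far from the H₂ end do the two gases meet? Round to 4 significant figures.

Graham's law gives d_H₂/d_Cl₂ = rate_H₂/rate_Cl₂ = √(M_Cl₂/M_H₂) = √(70.90/2.02) = 5.924.
With d_H₂ + d_Cl₂ = 0.408 m, d_Cl₂ = 0.408/(1 + 5.924) = 0.05892 m.
d_H₂ = 0.408 − 0.05892 = 0.3491 m.

0.3491 m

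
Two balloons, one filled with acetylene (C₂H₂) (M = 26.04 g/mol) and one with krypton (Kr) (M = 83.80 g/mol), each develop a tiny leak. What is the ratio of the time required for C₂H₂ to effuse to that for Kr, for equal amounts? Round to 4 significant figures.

By Graham's law, t_C₂H₂/t_Kr = √(M_C₂H₂/M_Kr) = √(26.04/83.80) = √0.3107 = 0.5574.

0.5574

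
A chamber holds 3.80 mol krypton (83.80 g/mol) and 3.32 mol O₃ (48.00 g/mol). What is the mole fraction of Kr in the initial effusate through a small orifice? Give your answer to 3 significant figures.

0.464

Each component's effusion rate ∝ (its partial pressure)·(1/√M) ∝ n_i/√M_i.
Mole fraction of Kr in the effusate = (n_Kr/√M_Kr) / (n_Kr/√M_Kr + n_O₃/√M_O₃)
= (3.80/√83.80) / (3.80/√83.80 + 3.32/√48.00) = 0.4151/(0.4151 + 0.4792) = 0.464.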